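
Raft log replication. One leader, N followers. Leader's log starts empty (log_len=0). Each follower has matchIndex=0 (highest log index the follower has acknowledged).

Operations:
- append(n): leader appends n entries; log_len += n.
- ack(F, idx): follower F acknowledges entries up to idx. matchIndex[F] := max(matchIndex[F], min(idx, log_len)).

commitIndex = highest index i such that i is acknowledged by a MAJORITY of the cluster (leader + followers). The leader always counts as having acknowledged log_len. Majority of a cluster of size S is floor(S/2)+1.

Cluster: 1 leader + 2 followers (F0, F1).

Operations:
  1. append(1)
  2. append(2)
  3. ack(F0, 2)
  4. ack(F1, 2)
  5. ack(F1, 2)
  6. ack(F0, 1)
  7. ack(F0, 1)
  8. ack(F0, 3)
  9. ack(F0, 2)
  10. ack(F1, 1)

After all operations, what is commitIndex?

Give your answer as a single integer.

Answer: 3

Derivation:
Op 1: append 1 -> log_len=1
Op 2: append 2 -> log_len=3
Op 3: F0 acks idx 2 -> match: F0=2 F1=0; commitIndex=2
Op 4: F1 acks idx 2 -> match: F0=2 F1=2; commitIndex=2
Op 5: F1 acks idx 2 -> match: F0=2 F1=2; commitIndex=2
Op 6: F0 acks idx 1 -> match: F0=2 F1=2; commitIndex=2
Op 7: F0 acks idx 1 -> match: F0=2 F1=2; commitIndex=2
Op 8: F0 acks idx 3 -> match: F0=3 F1=2; commitIndex=3
Op 9: F0 acks idx 2 -> match: F0=3 F1=2; commitIndex=3
Op 10: F1 acks idx 1 -> match: F0=3 F1=2; commitIndex=3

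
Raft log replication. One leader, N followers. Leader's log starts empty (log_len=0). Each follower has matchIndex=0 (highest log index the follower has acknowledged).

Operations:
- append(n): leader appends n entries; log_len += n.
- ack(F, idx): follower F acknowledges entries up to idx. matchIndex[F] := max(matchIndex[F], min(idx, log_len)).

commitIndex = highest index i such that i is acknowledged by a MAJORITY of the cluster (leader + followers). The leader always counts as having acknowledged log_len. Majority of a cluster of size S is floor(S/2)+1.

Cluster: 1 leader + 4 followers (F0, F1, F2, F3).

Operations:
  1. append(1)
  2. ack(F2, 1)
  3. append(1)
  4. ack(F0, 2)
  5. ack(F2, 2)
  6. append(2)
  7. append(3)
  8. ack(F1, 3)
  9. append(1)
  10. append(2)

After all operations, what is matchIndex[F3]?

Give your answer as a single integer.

Answer: 0

Derivation:
Op 1: append 1 -> log_len=1
Op 2: F2 acks idx 1 -> match: F0=0 F1=0 F2=1 F3=0; commitIndex=0
Op 3: append 1 -> log_len=2
Op 4: F0 acks idx 2 -> match: F0=2 F1=0 F2=1 F3=0; commitIndex=1
Op 5: F2 acks idx 2 -> match: F0=2 F1=0 F2=2 F3=0; commitIndex=2
Op 6: append 2 -> log_len=4
Op 7: append 3 -> log_len=7
Op 8: F1 acks idx 3 -> match: F0=2 F1=3 F2=2 F3=0; commitIndex=2
Op 9: append 1 -> log_len=8
Op 10: append 2 -> log_len=10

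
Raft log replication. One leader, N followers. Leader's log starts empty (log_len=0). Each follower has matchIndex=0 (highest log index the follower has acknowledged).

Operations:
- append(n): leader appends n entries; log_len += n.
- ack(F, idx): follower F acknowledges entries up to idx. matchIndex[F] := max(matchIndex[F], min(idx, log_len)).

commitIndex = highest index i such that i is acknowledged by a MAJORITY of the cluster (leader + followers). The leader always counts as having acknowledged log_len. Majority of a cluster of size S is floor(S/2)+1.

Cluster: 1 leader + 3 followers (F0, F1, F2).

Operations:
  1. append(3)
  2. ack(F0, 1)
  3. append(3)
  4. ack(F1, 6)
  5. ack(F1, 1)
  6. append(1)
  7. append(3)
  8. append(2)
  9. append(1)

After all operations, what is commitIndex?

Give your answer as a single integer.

Op 1: append 3 -> log_len=3
Op 2: F0 acks idx 1 -> match: F0=1 F1=0 F2=0; commitIndex=0
Op 3: append 3 -> log_len=6
Op 4: F1 acks idx 6 -> match: F0=1 F1=6 F2=0; commitIndex=1
Op 5: F1 acks idx 1 -> match: F0=1 F1=6 F2=0; commitIndex=1
Op 6: append 1 -> log_len=7
Op 7: append 3 -> log_len=10
Op 8: append 2 -> log_len=12
Op 9: append 1 -> log_len=13

Answer: 1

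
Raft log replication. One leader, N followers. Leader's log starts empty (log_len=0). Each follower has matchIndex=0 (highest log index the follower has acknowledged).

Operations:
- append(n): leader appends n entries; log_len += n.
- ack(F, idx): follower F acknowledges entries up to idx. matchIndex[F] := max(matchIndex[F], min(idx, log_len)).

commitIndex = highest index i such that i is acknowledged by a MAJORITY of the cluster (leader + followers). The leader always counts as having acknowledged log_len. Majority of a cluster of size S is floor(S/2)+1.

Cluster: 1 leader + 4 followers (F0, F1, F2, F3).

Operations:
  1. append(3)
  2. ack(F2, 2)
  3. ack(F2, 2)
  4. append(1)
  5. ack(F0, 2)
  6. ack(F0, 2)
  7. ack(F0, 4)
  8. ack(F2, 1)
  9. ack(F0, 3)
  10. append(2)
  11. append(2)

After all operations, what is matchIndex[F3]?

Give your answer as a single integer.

Op 1: append 3 -> log_len=3
Op 2: F2 acks idx 2 -> match: F0=0 F1=0 F2=2 F3=0; commitIndex=0
Op 3: F2 acks idx 2 -> match: F0=0 F1=0 F2=2 F3=0; commitIndex=0
Op 4: append 1 -> log_len=4
Op 5: F0 acks idx 2 -> match: F0=2 F1=0 F2=2 F3=0; commitIndex=2
Op 6: F0 acks idx 2 -> match: F0=2 F1=0 F2=2 F3=0; commitIndex=2
Op 7: F0 acks idx 4 -> match: F0=4 F1=0 F2=2 F3=0; commitIndex=2
Op 8: F2 acks idx 1 -> match: F0=4 F1=0 F2=2 F3=0; commitIndex=2
Op 9: F0 acks idx 3 -> match: F0=4 F1=0 F2=2 F3=0; commitIndex=2
Op 10: append 2 -> log_len=6
Op 11: append 2 -> log_len=8

Answer: 0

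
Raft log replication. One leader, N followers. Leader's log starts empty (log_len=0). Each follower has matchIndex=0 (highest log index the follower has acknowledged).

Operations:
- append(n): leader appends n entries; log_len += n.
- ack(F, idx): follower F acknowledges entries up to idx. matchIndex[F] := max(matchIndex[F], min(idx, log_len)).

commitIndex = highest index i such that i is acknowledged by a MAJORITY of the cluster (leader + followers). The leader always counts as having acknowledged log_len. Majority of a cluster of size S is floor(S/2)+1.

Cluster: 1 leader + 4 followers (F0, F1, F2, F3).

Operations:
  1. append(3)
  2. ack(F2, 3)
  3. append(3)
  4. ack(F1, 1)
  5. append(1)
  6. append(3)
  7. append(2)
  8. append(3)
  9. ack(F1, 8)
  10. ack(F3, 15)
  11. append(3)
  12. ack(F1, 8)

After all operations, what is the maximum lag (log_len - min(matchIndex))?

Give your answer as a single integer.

Answer: 18

Derivation:
Op 1: append 3 -> log_len=3
Op 2: F2 acks idx 3 -> match: F0=0 F1=0 F2=3 F3=0; commitIndex=0
Op 3: append 3 -> log_len=6
Op 4: F1 acks idx 1 -> match: F0=0 F1=1 F2=3 F3=0; commitIndex=1
Op 5: append 1 -> log_len=7
Op 6: append 3 -> log_len=10
Op 7: append 2 -> log_len=12
Op 8: append 3 -> log_len=15
Op 9: F1 acks idx 8 -> match: F0=0 F1=8 F2=3 F3=0; commitIndex=3
Op 10: F3 acks idx 15 -> match: F0=0 F1=8 F2=3 F3=15; commitIndex=8
Op 11: append 3 -> log_len=18
Op 12: F1 acks idx 8 -> match: F0=0 F1=8 F2=3 F3=15; commitIndex=8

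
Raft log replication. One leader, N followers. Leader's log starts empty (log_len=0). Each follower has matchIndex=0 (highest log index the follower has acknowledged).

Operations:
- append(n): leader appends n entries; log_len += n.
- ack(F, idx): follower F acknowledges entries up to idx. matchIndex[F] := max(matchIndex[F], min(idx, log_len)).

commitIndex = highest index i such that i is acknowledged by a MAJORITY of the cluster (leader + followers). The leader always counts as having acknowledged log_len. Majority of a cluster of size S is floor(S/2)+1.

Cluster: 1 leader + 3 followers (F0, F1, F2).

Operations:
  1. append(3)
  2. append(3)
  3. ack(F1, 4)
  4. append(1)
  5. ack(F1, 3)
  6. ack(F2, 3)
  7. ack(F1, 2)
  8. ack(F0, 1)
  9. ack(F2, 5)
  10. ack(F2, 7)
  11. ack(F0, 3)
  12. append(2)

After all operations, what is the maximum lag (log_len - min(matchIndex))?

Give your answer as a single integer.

Answer: 6

Derivation:
Op 1: append 3 -> log_len=3
Op 2: append 3 -> log_len=6
Op 3: F1 acks idx 4 -> match: F0=0 F1=4 F2=0; commitIndex=0
Op 4: append 1 -> log_len=7
Op 5: F1 acks idx 3 -> match: F0=0 F1=4 F2=0; commitIndex=0
Op 6: F2 acks idx 3 -> match: F0=0 F1=4 F2=3; commitIndex=3
Op 7: F1 acks idx 2 -> match: F0=0 F1=4 F2=3; commitIndex=3
Op 8: F0 acks idx 1 -> match: F0=1 F1=4 F2=3; commitIndex=3
Op 9: F2 acks idx 5 -> match: F0=1 F1=4 F2=5; commitIndex=4
Op 10: F2 acks idx 7 -> match: F0=1 F1=4 F2=7; commitIndex=4
Op 11: F0 acks idx 3 -> match: F0=3 F1=4 F2=7; commitIndex=4
Op 12: append 2 -> log_len=9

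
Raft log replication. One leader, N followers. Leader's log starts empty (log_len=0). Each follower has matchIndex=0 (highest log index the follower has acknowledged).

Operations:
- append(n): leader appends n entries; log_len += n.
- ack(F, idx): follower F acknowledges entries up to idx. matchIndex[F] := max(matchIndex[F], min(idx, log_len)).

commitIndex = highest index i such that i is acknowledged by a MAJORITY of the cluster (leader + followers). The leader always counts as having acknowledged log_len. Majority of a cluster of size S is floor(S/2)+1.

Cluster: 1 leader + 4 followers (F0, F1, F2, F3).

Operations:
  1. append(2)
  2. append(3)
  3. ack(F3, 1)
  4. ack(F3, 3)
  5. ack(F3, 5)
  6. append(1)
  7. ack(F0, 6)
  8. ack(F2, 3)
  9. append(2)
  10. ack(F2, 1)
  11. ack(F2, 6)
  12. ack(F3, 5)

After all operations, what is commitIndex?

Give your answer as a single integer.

Answer: 6

Derivation:
Op 1: append 2 -> log_len=2
Op 2: append 3 -> log_len=5
Op 3: F3 acks idx 1 -> match: F0=0 F1=0 F2=0 F3=1; commitIndex=0
Op 4: F3 acks idx 3 -> match: F0=0 F1=0 F2=0 F3=3; commitIndex=0
Op 5: F3 acks idx 5 -> match: F0=0 F1=0 F2=0 F3=5; commitIndex=0
Op 6: append 1 -> log_len=6
Op 7: F0 acks idx 6 -> match: F0=6 F1=0 F2=0 F3=5; commitIndex=5
Op 8: F2 acks idx 3 -> match: F0=6 F1=0 F2=3 F3=5; commitIndex=5
Op 9: append 2 -> log_len=8
Op 10: F2 acks idx 1 -> match: F0=6 F1=0 F2=3 F3=5; commitIndex=5
Op 11: F2 acks idx 6 -> match: F0=6 F1=0 F2=6 F3=5; commitIndex=6
Op 12: F3 acks idx 5 -> match: F0=6 F1=0 F2=6 F3=5; commitIndex=6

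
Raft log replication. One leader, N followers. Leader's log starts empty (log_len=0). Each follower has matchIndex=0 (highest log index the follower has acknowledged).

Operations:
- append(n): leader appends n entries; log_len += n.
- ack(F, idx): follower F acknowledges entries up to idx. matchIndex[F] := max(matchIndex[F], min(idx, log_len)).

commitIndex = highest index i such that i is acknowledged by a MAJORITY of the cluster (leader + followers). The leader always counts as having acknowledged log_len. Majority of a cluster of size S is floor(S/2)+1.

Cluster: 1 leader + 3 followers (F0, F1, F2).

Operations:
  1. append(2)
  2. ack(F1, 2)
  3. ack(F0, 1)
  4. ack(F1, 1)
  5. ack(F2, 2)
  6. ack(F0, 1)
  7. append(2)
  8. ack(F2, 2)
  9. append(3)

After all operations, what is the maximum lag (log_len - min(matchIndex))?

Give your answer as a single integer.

Answer: 6

Derivation:
Op 1: append 2 -> log_len=2
Op 2: F1 acks idx 2 -> match: F0=0 F1=2 F2=0; commitIndex=0
Op 3: F0 acks idx 1 -> match: F0=1 F1=2 F2=0; commitIndex=1
Op 4: F1 acks idx 1 -> match: F0=1 F1=2 F2=0; commitIndex=1
Op 5: F2 acks idx 2 -> match: F0=1 F1=2 F2=2; commitIndex=2
Op 6: F0 acks idx 1 -> match: F0=1 F1=2 F2=2; commitIndex=2
Op 7: append 2 -> log_len=4
Op 8: F2 acks idx 2 -> match: F0=1 F1=2 F2=2; commitIndex=2
Op 9: append 3 -> log_len=7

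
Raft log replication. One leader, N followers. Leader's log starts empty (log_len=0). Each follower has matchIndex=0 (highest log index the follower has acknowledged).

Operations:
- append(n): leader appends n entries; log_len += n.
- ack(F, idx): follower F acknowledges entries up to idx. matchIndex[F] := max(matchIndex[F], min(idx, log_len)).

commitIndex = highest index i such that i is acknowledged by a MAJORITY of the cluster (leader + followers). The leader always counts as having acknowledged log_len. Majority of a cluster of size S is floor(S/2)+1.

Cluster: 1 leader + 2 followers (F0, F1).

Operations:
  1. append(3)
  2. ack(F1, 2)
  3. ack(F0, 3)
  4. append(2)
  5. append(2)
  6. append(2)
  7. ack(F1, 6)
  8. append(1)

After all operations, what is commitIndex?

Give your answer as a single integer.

Answer: 6

Derivation:
Op 1: append 3 -> log_len=3
Op 2: F1 acks idx 2 -> match: F0=0 F1=2; commitIndex=2
Op 3: F0 acks idx 3 -> match: F0=3 F1=2; commitIndex=3
Op 4: append 2 -> log_len=5
Op 5: append 2 -> log_len=7
Op 6: append 2 -> log_len=9
Op 7: F1 acks idx 6 -> match: F0=3 F1=6; commitIndex=6
Op 8: append 1 -> log_len=10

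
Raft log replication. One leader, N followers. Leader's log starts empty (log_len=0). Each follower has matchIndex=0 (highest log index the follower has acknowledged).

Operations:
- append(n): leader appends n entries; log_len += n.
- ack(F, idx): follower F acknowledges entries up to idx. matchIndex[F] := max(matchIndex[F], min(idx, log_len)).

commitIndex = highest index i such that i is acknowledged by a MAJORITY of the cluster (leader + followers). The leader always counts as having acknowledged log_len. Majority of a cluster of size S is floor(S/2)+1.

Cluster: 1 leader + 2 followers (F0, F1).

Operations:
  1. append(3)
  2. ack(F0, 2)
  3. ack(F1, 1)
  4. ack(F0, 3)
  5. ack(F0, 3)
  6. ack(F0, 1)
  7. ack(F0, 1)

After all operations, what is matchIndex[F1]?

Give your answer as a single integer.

Answer: 1

Derivation:
Op 1: append 3 -> log_len=3
Op 2: F0 acks idx 2 -> match: F0=2 F1=0; commitIndex=2
Op 3: F1 acks idx 1 -> match: F0=2 F1=1; commitIndex=2
Op 4: F0 acks idx 3 -> match: F0=3 F1=1; commitIndex=3
Op 5: F0 acks idx 3 -> match: F0=3 F1=1; commitIndex=3
Op 6: F0 acks idx 1 -> match: F0=3 F1=1; commitIndex=3
Op 7: F0 acks idx 1 -> match: F0=3 F1=1; commitIndex=3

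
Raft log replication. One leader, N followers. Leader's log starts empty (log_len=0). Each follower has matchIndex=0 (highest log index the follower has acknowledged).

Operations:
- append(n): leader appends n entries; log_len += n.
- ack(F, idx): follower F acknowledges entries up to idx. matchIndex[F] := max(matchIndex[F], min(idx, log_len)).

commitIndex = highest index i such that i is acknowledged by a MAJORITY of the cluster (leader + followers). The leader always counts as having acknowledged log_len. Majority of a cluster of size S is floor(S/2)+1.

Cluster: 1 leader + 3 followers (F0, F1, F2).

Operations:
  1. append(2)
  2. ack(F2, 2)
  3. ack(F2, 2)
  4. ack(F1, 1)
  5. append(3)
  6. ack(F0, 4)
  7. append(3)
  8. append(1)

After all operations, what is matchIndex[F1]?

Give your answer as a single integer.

Answer: 1

Derivation:
Op 1: append 2 -> log_len=2
Op 2: F2 acks idx 2 -> match: F0=0 F1=0 F2=2; commitIndex=0
Op 3: F2 acks idx 2 -> match: F0=0 F1=0 F2=2; commitIndex=0
Op 4: F1 acks idx 1 -> match: F0=0 F1=1 F2=2; commitIndex=1
Op 5: append 3 -> log_len=5
Op 6: F0 acks idx 4 -> match: F0=4 F1=1 F2=2; commitIndex=2
Op 7: append 3 -> log_len=8
Op 8: append 1 -> log_len=9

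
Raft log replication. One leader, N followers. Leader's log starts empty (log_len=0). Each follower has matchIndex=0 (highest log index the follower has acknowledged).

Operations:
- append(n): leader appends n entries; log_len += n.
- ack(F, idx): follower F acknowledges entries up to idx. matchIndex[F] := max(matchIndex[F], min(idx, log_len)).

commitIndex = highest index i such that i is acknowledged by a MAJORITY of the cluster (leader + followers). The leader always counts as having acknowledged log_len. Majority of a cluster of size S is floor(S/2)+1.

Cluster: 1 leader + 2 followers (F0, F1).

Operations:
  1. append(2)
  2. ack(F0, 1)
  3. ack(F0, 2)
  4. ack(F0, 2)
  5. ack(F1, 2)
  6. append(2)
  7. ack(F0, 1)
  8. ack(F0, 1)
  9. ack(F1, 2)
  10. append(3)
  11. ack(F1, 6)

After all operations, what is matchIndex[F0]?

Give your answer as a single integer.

Op 1: append 2 -> log_len=2
Op 2: F0 acks idx 1 -> match: F0=1 F1=0; commitIndex=1
Op 3: F0 acks idx 2 -> match: F0=2 F1=0; commitIndex=2
Op 4: F0 acks idx 2 -> match: F0=2 F1=0; commitIndex=2
Op 5: F1 acks idx 2 -> match: F0=2 F1=2; commitIndex=2
Op 6: append 2 -> log_len=4
Op 7: F0 acks idx 1 -> match: F0=2 F1=2; commitIndex=2
Op 8: F0 acks idx 1 -> match: F0=2 F1=2; commitIndex=2
Op 9: F1 acks idx 2 -> match: F0=2 F1=2; commitIndex=2
Op 10: append 3 -> log_len=7
Op 11: F1 acks idx 6 -> match: F0=2 F1=6; commitIndex=6

Answer: 2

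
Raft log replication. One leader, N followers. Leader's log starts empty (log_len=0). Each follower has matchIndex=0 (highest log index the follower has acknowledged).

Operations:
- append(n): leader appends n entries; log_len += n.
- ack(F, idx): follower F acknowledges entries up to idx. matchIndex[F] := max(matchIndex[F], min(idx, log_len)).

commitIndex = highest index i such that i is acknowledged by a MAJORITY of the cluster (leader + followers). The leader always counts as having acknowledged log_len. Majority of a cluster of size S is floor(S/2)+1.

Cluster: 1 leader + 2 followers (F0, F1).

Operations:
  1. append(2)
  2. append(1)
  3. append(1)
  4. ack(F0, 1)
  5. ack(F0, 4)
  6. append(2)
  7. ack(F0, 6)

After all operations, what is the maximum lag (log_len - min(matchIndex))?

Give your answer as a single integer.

Op 1: append 2 -> log_len=2
Op 2: append 1 -> log_len=3
Op 3: append 1 -> log_len=4
Op 4: F0 acks idx 1 -> match: F0=1 F1=0; commitIndex=1
Op 5: F0 acks idx 4 -> match: F0=4 F1=0; commitIndex=4
Op 6: append 2 -> log_len=6
Op 7: F0 acks idx 6 -> match: F0=6 F1=0; commitIndex=6

Answer: 6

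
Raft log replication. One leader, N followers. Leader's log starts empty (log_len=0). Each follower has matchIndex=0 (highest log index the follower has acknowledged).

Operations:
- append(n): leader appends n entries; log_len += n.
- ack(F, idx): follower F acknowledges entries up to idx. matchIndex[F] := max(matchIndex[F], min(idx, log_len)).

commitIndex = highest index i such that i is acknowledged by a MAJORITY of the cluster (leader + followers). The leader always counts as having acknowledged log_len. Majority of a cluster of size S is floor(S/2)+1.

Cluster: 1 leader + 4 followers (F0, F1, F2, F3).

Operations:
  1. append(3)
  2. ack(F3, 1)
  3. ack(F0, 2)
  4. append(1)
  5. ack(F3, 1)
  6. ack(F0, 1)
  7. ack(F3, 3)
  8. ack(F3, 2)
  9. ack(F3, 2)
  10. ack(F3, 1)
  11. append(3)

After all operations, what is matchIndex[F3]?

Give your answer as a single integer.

Answer: 3

Derivation:
Op 1: append 3 -> log_len=3
Op 2: F3 acks idx 1 -> match: F0=0 F1=0 F2=0 F3=1; commitIndex=0
Op 3: F0 acks idx 2 -> match: F0=2 F1=0 F2=0 F3=1; commitIndex=1
Op 4: append 1 -> log_len=4
Op 5: F3 acks idx 1 -> match: F0=2 F1=0 F2=0 F3=1; commitIndex=1
Op 6: F0 acks idx 1 -> match: F0=2 F1=0 F2=0 F3=1; commitIndex=1
Op 7: F3 acks idx 3 -> match: F0=2 F1=0 F2=0 F3=3; commitIndex=2
Op 8: F3 acks idx 2 -> match: F0=2 F1=0 F2=0 F3=3; commitIndex=2
Op 9: F3 acks idx 2 -> match: F0=2 F1=0 F2=0 F3=3; commitIndex=2
Op 10: F3 acks idx 1 -> match: F0=2 F1=0 F2=0 F3=3; commitIndex=2
Op 11: append 3 -> log_len=7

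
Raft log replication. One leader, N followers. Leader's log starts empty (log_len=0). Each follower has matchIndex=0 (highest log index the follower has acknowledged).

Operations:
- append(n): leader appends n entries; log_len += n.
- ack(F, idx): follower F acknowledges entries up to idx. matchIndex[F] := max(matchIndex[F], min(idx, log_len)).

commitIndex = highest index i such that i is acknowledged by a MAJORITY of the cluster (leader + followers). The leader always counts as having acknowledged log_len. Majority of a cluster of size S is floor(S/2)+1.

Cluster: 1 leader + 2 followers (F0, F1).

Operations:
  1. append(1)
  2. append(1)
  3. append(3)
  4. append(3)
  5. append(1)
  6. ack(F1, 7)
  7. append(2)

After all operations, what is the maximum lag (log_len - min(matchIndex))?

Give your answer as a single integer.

Op 1: append 1 -> log_len=1
Op 2: append 1 -> log_len=2
Op 3: append 3 -> log_len=5
Op 4: append 3 -> log_len=8
Op 5: append 1 -> log_len=9
Op 6: F1 acks idx 7 -> match: F0=0 F1=7; commitIndex=7
Op 7: append 2 -> log_len=11

Answer: 11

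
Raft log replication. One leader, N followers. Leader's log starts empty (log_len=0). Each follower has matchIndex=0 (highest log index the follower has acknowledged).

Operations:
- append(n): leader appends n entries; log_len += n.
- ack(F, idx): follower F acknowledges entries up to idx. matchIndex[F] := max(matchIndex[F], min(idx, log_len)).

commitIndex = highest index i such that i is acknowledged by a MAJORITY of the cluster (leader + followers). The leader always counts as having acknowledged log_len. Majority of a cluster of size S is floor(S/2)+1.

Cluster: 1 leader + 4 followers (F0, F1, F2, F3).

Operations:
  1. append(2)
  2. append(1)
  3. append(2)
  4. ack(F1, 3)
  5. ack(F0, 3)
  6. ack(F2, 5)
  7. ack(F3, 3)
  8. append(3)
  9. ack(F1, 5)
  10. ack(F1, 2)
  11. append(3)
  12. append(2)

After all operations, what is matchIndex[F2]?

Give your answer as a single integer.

Answer: 5

Derivation:
Op 1: append 2 -> log_len=2
Op 2: append 1 -> log_len=3
Op 3: append 2 -> log_len=5
Op 4: F1 acks idx 3 -> match: F0=0 F1=3 F2=0 F3=0; commitIndex=0
Op 5: F0 acks idx 3 -> match: F0=3 F1=3 F2=0 F3=0; commitIndex=3
Op 6: F2 acks idx 5 -> match: F0=3 F1=3 F2=5 F3=0; commitIndex=3
Op 7: F3 acks idx 3 -> match: F0=3 F1=3 F2=5 F3=3; commitIndex=3
Op 8: append 3 -> log_len=8
Op 9: F1 acks idx 5 -> match: F0=3 F1=5 F2=5 F3=3; commitIndex=5
Op 10: F1 acks idx 2 -> match: F0=3 F1=5 F2=5 F3=3; commitIndex=5
Op 11: append 3 -> log_len=11
Op 12: append 2 -> log_len=13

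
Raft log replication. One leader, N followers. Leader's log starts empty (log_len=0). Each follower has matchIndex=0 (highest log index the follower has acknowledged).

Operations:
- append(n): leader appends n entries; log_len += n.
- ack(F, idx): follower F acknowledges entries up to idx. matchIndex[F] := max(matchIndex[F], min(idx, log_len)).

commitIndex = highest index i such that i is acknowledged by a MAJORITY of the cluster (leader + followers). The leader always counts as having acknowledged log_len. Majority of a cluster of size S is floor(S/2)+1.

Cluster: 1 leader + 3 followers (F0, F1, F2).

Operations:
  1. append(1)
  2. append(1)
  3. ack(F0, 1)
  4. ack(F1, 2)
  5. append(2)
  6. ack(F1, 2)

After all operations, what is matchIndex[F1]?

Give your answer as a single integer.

Op 1: append 1 -> log_len=1
Op 2: append 1 -> log_len=2
Op 3: F0 acks idx 1 -> match: F0=1 F1=0 F2=0; commitIndex=0
Op 4: F1 acks idx 2 -> match: F0=1 F1=2 F2=0; commitIndex=1
Op 5: append 2 -> log_len=4
Op 6: F1 acks idx 2 -> match: F0=1 F1=2 F2=0; commitIndex=1

Answer: 2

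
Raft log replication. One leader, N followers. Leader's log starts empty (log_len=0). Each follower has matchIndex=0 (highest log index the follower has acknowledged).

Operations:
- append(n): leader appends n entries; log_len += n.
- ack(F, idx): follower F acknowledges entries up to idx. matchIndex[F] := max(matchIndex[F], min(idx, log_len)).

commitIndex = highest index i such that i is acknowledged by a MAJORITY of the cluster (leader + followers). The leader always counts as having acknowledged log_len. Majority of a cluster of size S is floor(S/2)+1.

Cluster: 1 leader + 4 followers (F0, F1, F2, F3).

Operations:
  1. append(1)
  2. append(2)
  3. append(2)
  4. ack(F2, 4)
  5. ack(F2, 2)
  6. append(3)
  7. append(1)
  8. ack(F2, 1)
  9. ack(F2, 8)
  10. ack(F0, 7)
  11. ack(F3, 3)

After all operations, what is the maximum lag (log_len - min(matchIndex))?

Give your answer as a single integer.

Op 1: append 1 -> log_len=1
Op 2: append 2 -> log_len=3
Op 3: append 2 -> log_len=5
Op 4: F2 acks idx 4 -> match: F0=0 F1=0 F2=4 F3=0; commitIndex=0
Op 5: F2 acks idx 2 -> match: F0=0 F1=0 F2=4 F3=0; commitIndex=0
Op 6: append 3 -> log_len=8
Op 7: append 1 -> log_len=9
Op 8: F2 acks idx 1 -> match: F0=0 F1=0 F2=4 F3=0; commitIndex=0
Op 9: F2 acks idx 8 -> match: F0=0 F1=0 F2=8 F3=0; commitIndex=0
Op 10: F0 acks idx 7 -> match: F0=7 F1=0 F2=8 F3=0; commitIndex=7
Op 11: F3 acks idx 3 -> match: F0=7 F1=0 F2=8 F3=3; commitIndex=7

Answer: 9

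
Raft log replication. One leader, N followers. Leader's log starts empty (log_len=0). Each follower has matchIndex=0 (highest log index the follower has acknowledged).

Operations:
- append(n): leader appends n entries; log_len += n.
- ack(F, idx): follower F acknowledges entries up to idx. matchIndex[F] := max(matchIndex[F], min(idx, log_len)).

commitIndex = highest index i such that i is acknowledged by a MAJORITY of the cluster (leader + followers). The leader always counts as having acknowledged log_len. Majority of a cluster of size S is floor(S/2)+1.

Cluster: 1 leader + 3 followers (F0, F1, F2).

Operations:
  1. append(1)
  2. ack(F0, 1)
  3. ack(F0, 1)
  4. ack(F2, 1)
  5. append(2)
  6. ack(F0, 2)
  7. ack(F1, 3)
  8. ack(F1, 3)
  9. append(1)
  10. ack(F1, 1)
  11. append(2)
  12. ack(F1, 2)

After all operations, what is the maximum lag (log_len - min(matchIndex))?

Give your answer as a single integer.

Answer: 5

Derivation:
Op 1: append 1 -> log_len=1
Op 2: F0 acks idx 1 -> match: F0=1 F1=0 F2=0; commitIndex=0
Op 3: F0 acks idx 1 -> match: F0=1 F1=0 F2=0; commitIndex=0
Op 4: F2 acks idx 1 -> match: F0=1 F1=0 F2=1; commitIndex=1
Op 5: append 2 -> log_len=3
Op 6: F0 acks idx 2 -> match: F0=2 F1=0 F2=1; commitIndex=1
Op 7: F1 acks idx 3 -> match: F0=2 F1=3 F2=1; commitIndex=2
Op 8: F1 acks idx 3 -> match: F0=2 F1=3 F2=1; commitIndex=2
Op 9: append 1 -> log_len=4
Op 10: F1 acks idx 1 -> match: F0=2 F1=3 F2=1; commitIndex=2
Op 11: append 2 -> log_len=6
Op 12: F1 acks idx 2 -> match: F0=2 F1=3 F2=1; commitIndex=2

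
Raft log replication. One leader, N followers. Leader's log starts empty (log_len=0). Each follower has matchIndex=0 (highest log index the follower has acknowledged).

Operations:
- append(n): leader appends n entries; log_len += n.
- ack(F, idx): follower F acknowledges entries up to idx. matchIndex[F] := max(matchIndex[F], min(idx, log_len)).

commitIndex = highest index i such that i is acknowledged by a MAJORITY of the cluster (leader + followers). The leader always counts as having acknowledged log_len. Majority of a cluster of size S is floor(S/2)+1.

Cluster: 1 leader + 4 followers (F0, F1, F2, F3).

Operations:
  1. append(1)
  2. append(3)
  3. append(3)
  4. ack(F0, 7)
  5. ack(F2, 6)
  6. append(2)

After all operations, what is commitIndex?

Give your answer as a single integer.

Answer: 6

Derivation:
Op 1: append 1 -> log_len=1
Op 2: append 3 -> log_len=4
Op 3: append 3 -> log_len=7
Op 4: F0 acks idx 7 -> match: F0=7 F1=0 F2=0 F3=0; commitIndex=0
Op 5: F2 acks idx 6 -> match: F0=7 F1=0 F2=6 F3=0; commitIndex=6
Op 6: append 2 -> log_len=9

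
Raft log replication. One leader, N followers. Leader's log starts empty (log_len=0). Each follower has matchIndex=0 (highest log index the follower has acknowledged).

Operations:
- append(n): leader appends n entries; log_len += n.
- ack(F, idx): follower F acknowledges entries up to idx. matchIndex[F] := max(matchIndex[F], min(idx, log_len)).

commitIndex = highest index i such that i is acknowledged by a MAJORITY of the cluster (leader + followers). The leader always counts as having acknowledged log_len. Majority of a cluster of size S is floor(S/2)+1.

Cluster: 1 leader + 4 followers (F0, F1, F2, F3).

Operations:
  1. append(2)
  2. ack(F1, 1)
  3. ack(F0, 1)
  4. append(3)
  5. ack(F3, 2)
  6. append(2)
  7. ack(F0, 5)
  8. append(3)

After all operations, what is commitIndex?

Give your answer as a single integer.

Op 1: append 2 -> log_len=2
Op 2: F1 acks idx 1 -> match: F0=0 F1=1 F2=0 F3=0; commitIndex=0
Op 3: F0 acks idx 1 -> match: F0=1 F1=1 F2=0 F3=0; commitIndex=1
Op 4: append 3 -> log_len=5
Op 5: F3 acks idx 2 -> match: F0=1 F1=1 F2=0 F3=2; commitIndex=1
Op 6: append 2 -> log_len=7
Op 7: F0 acks idx 5 -> match: F0=5 F1=1 F2=0 F3=2; commitIndex=2
Op 8: append 3 -> log_len=10

Answer: 2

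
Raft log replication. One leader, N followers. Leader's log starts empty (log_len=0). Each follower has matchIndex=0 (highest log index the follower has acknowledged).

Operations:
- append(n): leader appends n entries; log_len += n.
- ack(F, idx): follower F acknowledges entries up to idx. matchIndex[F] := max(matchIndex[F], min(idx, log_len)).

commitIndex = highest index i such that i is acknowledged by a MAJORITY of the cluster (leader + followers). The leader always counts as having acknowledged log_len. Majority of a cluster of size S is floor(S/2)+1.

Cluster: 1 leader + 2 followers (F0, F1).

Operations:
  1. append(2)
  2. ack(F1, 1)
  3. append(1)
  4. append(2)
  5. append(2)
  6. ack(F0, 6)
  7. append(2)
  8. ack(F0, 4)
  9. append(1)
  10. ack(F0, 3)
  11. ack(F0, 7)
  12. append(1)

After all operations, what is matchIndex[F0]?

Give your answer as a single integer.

Answer: 7

Derivation:
Op 1: append 2 -> log_len=2
Op 2: F1 acks idx 1 -> match: F0=0 F1=1; commitIndex=1
Op 3: append 1 -> log_len=3
Op 4: append 2 -> log_len=5
Op 5: append 2 -> log_len=7
Op 6: F0 acks idx 6 -> match: F0=6 F1=1; commitIndex=6
Op 7: append 2 -> log_len=9
Op 8: F0 acks idx 4 -> match: F0=6 F1=1; commitIndex=6
Op 9: append 1 -> log_len=10
Op 10: F0 acks idx 3 -> match: F0=6 F1=1; commitIndex=6
Op 11: F0 acks idx 7 -> match: F0=7 F1=1; commitIndex=7
Op 12: append 1 -> log_len=11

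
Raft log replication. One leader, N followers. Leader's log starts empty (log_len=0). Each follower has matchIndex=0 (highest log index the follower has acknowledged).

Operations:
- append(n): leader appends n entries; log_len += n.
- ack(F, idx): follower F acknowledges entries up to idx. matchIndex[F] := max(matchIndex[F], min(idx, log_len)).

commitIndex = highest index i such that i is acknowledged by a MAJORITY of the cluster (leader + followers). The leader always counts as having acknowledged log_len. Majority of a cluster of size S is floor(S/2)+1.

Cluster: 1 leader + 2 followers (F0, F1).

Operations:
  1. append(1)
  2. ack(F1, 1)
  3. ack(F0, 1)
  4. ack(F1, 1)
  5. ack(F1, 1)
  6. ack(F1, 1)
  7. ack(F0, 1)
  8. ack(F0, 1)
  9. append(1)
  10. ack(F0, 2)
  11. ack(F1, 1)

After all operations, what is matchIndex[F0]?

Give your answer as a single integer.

Op 1: append 1 -> log_len=1
Op 2: F1 acks idx 1 -> match: F0=0 F1=1; commitIndex=1
Op 3: F0 acks idx 1 -> match: F0=1 F1=1; commitIndex=1
Op 4: F1 acks idx 1 -> match: F0=1 F1=1; commitIndex=1
Op 5: F1 acks idx 1 -> match: F0=1 F1=1; commitIndex=1
Op 6: F1 acks idx 1 -> match: F0=1 F1=1; commitIndex=1
Op 7: F0 acks idx 1 -> match: F0=1 F1=1; commitIndex=1
Op 8: F0 acks idx 1 -> match: F0=1 F1=1; commitIndex=1
Op 9: append 1 -> log_len=2
Op 10: F0 acks idx 2 -> match: F0=2 F1=1; commitIndex=2
Op 11: F1 acks idx 1 -> match: F0=2 F1=1; commitIndex=2

Answer: 2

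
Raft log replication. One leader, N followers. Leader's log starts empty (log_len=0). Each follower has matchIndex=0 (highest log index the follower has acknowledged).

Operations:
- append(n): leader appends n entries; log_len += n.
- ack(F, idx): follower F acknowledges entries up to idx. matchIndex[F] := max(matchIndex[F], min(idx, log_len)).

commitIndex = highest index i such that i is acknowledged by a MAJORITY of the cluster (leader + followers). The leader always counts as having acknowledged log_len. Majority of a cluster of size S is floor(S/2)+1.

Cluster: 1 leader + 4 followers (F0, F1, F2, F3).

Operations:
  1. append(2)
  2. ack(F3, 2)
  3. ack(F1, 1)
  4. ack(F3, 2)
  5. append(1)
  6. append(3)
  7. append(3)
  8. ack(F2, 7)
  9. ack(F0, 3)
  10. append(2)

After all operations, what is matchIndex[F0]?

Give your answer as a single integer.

Answer: 3

Derivation:
Op 1: append 2 -> log_len=2
Op 2: F3 acks idx 2 -> match: F0=0 F1=0 F2=0 F3=2; commitIndex=0
Op 3: F1 acks idx 1 -> match: F0=0 F1=1 F2=0 F3=2; commitIndex=1
Op 4: F3 acks idx 2 -> match: F0=0 F1=1 F2=0 F3=2; commitIndex=1
Op 5: append 1 -> log_len=3
Op 6: append 3 -> log_len=6
Op 7: append 3 -> log_len=9
Op 8: F2 acks idx 7 -> match: F0=0 F1=1 F2=7 F3=2; commitIndex=2
Op 9: F0 acks idx 3 -> match: F0=3 F1=1 F2=7 F3=2; commitIndex=3
Op 10: append 2 -> log_len=11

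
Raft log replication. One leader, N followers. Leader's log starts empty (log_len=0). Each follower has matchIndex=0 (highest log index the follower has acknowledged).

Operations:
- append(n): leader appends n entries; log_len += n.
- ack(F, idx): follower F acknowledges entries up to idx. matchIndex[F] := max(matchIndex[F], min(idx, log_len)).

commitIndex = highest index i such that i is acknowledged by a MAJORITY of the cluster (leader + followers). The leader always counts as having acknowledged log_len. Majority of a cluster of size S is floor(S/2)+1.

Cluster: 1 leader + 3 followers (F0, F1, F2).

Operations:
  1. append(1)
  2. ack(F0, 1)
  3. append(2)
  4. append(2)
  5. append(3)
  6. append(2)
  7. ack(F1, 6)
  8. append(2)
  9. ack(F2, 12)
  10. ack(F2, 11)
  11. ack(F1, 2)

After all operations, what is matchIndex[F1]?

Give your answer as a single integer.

Op 1: append 1 -> log_len=1
Op 2: F0 acks idx 1 -> match: F0=1 F1=0 F2=0; commitIndex=0
Op 3: append 2 -> log_len=3
Op 4: append 2 -> log_len=5
Op 5: append 3 -> log_len=8
Op 6: append 2 -> log_len=10
Op 7: F1 acks idx 6 -> match: F0=1 F1=6 F2=0; commitIndex=1
Op 8: append 2 -> log_len=12
Op 9: F2 acks idx 12 -> match: F0=1 F1=6 F2=12; commitIndex=6
Op 10: F2 acks idx 11 -> match: F0=1 F1=6 F2=12; commitIndex=6
Op 11: F1 acks idx 2 -> match: F0=1 F1=6 F2=12; commitIndex=6

Answer: 6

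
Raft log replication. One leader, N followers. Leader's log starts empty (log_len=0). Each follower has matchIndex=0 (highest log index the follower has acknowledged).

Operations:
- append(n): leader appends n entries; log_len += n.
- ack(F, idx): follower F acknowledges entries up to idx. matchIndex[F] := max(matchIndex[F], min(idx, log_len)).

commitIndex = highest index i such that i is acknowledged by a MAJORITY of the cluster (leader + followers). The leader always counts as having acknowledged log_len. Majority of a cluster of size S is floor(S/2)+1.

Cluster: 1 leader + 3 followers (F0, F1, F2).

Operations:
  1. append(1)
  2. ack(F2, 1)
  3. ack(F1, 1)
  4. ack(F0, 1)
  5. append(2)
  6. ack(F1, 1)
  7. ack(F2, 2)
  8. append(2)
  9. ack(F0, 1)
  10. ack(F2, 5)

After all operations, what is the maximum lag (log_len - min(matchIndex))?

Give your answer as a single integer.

Op 1: append 1 -> log_len=1
Op 2: F2 acks idx 1 -> match: F0=0 F1=0 F2=1; commitIndex=0
Op 3: F1 acks idx 1 -> match: F0=0 F1=1 F2=1; commitIndex=1
Op 4: F0 acks idx 1 -> match: F0=1 F1=1 F2=1; commitIndex=1
Op 5: append 2 -> log_len=3
Op 6: F1 acks idx 1 -> match: F0=1 F1=1 F2=1; commitIndex=1
Op 7: F2 acks idx 2 -> match: F0=1 F1=1 F2=2; commitIndex=1
Op 8: append 2 -> log_len=5
Op 9: F0 acks idx 1 -> match: F0=1 F1=1 F2=2; commitIndex=1
Op 10: F2 acks idx 5 -> match: F0=1 F1=1 F2=5; commitIndex=1

Answer: 4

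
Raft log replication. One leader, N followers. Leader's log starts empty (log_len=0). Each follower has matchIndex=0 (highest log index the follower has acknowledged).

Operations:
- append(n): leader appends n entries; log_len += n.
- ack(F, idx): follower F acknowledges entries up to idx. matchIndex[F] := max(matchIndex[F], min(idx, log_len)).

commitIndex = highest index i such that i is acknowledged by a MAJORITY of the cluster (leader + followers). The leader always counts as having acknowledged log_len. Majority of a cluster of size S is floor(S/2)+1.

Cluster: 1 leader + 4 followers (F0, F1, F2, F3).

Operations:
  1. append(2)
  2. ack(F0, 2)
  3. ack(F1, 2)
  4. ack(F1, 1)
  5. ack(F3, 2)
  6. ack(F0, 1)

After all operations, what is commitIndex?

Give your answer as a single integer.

Answer: 2

Derivation:
Op 1: append 2 -> log_len=2
Op 2: F0 acks idx 2 -> match: F0=2 F1=0 F2=0 F3=0; commitIndex=0
Op 3: F1 acks idx 2 -> match: F0=2 F1=2 F2=0 F3=0; commitIndex=2
Op 4: F1 acks idx 1 -> match: F0=2 F1=2 F2=0 F3=0; commitIndex=2
Op 5: F3 acks idx 2 -> match: F0=2 F1=2 F2=0 F3=2; commitIndex=2
Op 6: F0 acks idx 1 -> match: F0=2 F1=2 F2=0 F3=2; commitIndex=2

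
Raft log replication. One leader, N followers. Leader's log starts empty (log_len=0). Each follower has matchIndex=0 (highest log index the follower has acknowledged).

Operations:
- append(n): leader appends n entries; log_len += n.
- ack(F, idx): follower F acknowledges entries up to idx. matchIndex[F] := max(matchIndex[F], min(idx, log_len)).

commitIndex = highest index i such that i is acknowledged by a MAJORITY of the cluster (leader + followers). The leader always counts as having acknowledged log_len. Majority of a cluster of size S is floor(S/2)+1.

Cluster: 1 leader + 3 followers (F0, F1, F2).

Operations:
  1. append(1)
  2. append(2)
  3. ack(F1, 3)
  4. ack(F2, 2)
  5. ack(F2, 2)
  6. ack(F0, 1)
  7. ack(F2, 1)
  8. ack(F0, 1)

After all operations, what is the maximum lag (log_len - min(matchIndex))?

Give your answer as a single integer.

Op 1: append 1 -> log_len=1
Op 2: append 2 -> log_len=3
Op 3: F1 acks idx 3 -> match: F0=0 F1=3 F2=0; commitIndex=0
Op 4: F2 acks idx 2 -> match: F0=0 F1=3 F2=2; commitIndex=2
Op 5: F2 acks idx 2 -> match: F0=0 F1=3 F2=2; commitIndex=2
Op 6: F0 acks idx 1 -> match: F0=1 F1=3 F2=2; commitIndex=2
Op 7: F2 acks idx 1 -> match: F0=1 F1=3 F2=2; commitIndex=2
Op 8: F0 acks idx 1 -> match: F0=1 F1=3 F2=2; commitIndex=2

Answer: 2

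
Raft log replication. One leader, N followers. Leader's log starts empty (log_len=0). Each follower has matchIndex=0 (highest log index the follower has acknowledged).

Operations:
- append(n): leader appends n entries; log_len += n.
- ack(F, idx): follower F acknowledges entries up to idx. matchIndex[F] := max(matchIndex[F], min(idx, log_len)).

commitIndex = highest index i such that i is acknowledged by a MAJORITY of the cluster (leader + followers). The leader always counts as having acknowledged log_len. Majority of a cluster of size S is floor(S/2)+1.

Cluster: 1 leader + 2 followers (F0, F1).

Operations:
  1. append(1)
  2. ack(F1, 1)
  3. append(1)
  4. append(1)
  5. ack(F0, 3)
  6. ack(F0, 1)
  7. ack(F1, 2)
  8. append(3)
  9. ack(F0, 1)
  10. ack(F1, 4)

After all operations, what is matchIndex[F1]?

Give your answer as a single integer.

Answer: 4

Derivation:
Op 1: append 1 -> log_len=1
Op 2: F1 acks idx 1 -> match: F0=0 F1=1; commitIndex=1
Op 3: append 1 -> log_len=2
Op 4: append 1 -> log_len=3
Op 5: F0 acks idx 3 -> match: F0=3 F1=1; commitIndex=3
Op 6: F0 acks idx 1 -> match: F0=3 F1=1; commitIndex=3
Op 7: F1 acks idx 2 -> match: F0=3 F1=2; commitIndex=3
Op 8: append 3 -> log_len=6
Op 9: F0 acks idx 1 -> match: F0=3 F1=2; commitIndex=3
Op 10: F1 acks idx 4 -> match: F0=3 F1=4; commitIndex=4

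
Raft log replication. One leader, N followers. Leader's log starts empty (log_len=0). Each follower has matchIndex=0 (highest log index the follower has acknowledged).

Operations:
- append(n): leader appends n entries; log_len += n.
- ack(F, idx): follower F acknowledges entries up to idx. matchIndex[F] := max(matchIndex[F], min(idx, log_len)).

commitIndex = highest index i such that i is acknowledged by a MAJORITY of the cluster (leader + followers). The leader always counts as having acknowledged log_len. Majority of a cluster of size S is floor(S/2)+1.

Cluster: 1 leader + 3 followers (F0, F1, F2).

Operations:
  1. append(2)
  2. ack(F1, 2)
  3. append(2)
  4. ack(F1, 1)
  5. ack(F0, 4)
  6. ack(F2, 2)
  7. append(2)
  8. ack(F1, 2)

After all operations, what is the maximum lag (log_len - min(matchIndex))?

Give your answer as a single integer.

Op 1: append 2 -> log_len=2
Op 2: F1 acks idx 2 -> match: F0=0 F1=2 F2=0; commitIndex=0
Op 3: append 2 -> log_len=4
Op 4: F1 acks idx 1 -> match: F0=0 F1=2 F2=0; commitIndex=0
Op 5: F0 acks idx 4 -> match: F0=4 F1=2 F2=0; commitIndex=2
Op 6: F2 acks idx 2 -> match: F0=4 F1=2 F2=2; commitIndex=2
Op 7: append 2 -> log_len=6
Op 8: F1 acks idx 2 -> match: F0=4 F1=2 F2=2; commitIndex=2

Answer: 4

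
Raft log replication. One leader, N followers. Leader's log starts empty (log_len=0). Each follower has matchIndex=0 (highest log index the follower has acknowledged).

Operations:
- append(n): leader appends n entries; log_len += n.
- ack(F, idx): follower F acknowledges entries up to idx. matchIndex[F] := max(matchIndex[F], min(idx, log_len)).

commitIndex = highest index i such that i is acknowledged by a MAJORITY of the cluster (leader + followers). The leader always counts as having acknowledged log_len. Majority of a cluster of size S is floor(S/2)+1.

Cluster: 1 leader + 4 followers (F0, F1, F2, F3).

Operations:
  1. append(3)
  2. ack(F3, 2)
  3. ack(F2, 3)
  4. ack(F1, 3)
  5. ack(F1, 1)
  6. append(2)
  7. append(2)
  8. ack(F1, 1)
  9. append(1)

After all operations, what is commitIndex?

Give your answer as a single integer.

Op 1: append 3 -> log_len=3
Op 2: F3 acks idx 2 -> match: F0=0 F1=0 F2=0 F3=2; commitIndex=0
Op 3: F2 acks idx 3 -> match: F0=0 F1=0 F2=3 F3=2; commitIndex=2
Op 4: F1 acks idx 3 -> match: F0=0 F1=3 F2=3 F3=2; commitIndex=3
Op 5: F1 acks idx 1 -> match: F0=0 F1=3 F2=3 F3=2; commitIndex=3
Op 6: append 2 -> log_len=5
Op 7: append 2 -> log_len=7
Op 8: F1 acks idx 1 -> match: F0=0 F1=3 F2=3 F3=2; commitIndex=3
Op 9: append 1 -> log_len=8

Answer: 3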